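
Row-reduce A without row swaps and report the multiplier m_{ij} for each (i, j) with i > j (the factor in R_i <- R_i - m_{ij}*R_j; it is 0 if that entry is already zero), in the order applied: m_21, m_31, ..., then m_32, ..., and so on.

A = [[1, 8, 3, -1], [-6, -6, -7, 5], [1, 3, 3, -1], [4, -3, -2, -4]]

multipliers: -6, 1, 4, -5/42, -5/6, -203/55

Forward elimination:
R2 <- R2 - (-6)*R1:  [  0  42  11  -1 ]
R3 <- R3 - (1)*R1:  [  0  -5   0   0 ]
R4 <- R4 - (4)*R1:  [   0  -35  -14    0 ]
R3 <- R3 - (-5/42)*R2:  [     0      0  55/42  -5/42 ]
R4 <- R4 - (-5/6)*R2:  [     0      0  -29/6   -5/6 ]
R4 <- R4 - (-203/55)*R3:  [      0       0       0  -14/11 ]
Multipliers (in order of application): m_{21} = -6, m_{31} = 1, m_{41} = 4, m_{32} = -5/42, m_{42} = -5/6, m_{43} = -203/55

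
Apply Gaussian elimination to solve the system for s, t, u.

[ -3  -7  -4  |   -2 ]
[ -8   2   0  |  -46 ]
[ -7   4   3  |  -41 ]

Forward elimination on [A|b]:
R2 <- R2 - (8/3)*R1:  [      0    62/3    32/3  -122/3 ]
R3 <- R3 - (7/3)*R1:  [      0    61/3    37/3  -109/3 ]
R3 <- R3 - (61/62)*R2:  [      0       0   57/31  114/31 ]
Row echelon form:
[ -3    -7     -4  |      -2 ]
[  0  62/3   32/3  |  -122/3 ]
[  0     0  57/31  |  114/31 ]
Back-substitution:
u = (114/31) / (57/31) = 2
t = (-122/3 - (32/3)*(2)) / (62/3) = -3
s = (-2 - (-7)*(-3) - (-4)*(2)) / -3 = 5

(5, -3, 2)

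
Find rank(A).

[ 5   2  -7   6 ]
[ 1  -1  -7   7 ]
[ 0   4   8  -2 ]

Row reduction:
R2 <- R2 - (1/5)*R1:  [     0   -7/5  -28/5   29/5 ]
R3 <- R3 - (-20/7)*R2:  [     0      0     -8  102/7 ]
Row echelon form:
[ 5     2     -7      6 ]
[ 0  -7/5  -28/5   29/5 ]
[ 0     0     -8  102/7 ]
Nonzero rows / pivot columns: 3

rank(A) = 3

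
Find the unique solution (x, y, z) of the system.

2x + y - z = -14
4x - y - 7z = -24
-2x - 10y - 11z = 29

(-5, -3, 1)

Forward elimination on [A|b]:
R2 <- R2 - (2)*R1:  [  0  -3  -5   4 ]
R3 <- R3 - (-1)*R1:  [   0   -9  -12   15 ]
R3 <- R3 - (3)*R2:  [ 0  0  3  3 ]
Row echelon form:
[ 2   1  -1  |  -14 ]
[ 0  -3  -5  |    4 ]
[ 0   0   3  |    3 ]
Back-substitution:
z = (3) / 3 = 1
y = (4 - (-5)*(1)) / -3 = -3
x = (-14 - (1)*(-3) - (-1)*(1)) / 2 = -5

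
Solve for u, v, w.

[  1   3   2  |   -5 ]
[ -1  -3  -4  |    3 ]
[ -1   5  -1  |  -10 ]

Forward elimination on [A|b]:
R2 <- R2 - (-1)*R1:  [  0   0  -2  -2 ]
R3 <- R3 - (-1)*R1:  [   0    8    1  -15 ]
R2 <-> R3   (pivot in column 2 was zero)
[ 1  3   2   -5 ]
[ 0  8   1  -15 ]
[ 0  0  -2   -2 ]
Row echelon form:
[ 1  3   2  |   -5 ]
[ 0  8   1  |  -15 ]
[ 0  0  -2  |   -2 ]
Back-substitution:
w = (-2) / -2 = 1
v = (-15 - (1)*(1)) / 8 = -2
u = (-5 - (3)*(-2) - (2)*(1)) / 1 = -1

(-1, -2, 1)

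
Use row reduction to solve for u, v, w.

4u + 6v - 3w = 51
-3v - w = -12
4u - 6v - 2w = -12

(3, 5, -3)

Forward elimination on [A|b]:
R3 <- R3 - (1)*R1:  [   0  -12    1  -63 ]
R3 <- R3 - (4)*R2:  [   0    0    5  -15 ]
Row echelon form:
[ 4   6  -3  |   51 ]
[ 0  -3  -1  |  -12 ]
[ 0   0   5  |  -15 ]
Back-substitution:
w = (-15) / 5 = -3
v = (-12 - (-1)*(-3)) / -3 = 5
u = (51 - (6)*(5) - (-3)*(-3)) / 4 = 3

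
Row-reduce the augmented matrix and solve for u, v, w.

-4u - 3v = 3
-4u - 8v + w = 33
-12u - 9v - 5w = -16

(3, -5, 5)

Forward elimination on [A|b]:
R2 <- R2 - (1)*R1:  [  0  -5   1  30 ]
R3 <- R3 - (3)*R1:  [   0    0   -5  -25 ]
Row echelon form:
[ -4  -3   0  |    3 ]
[  0  -5   1  |   30 ]
[  0   0  -5  |  -25 ]
Back-substitution:
w = (-25) / -5 = 5
v = (30 - (1)*(5)) / -5 = -5
u = (3 - (-3)*(-5)) / -4 = 3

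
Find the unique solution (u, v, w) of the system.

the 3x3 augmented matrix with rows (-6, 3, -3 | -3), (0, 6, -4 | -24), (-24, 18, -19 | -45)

(-2, -2, 3)

Forward elimination on [A|b]:
R3 <- R3 - (4)*R1:  [   0    6   -7  -33 ]
R3 <- R3 - (1)*R2:  [  0   0  -3  -9 ]
Row echelon form:
[ -6  3  -3  |   -3 ]
[  0  6  -4  |  -24 ]
[  0  0  -3  |   -9 ]
Back-substitution:
w = (-9) / -3 = 3
v = (-24 - (-4)*(3)) / 6 = -2
u = (-3 - (3)*(-2) - (-3)*(3)) / -6 = -2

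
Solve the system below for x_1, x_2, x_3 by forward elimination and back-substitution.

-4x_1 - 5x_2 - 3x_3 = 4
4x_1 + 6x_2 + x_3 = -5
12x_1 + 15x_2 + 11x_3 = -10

Forward elimination on [A|b]:
R2 <- R2 - (-1)*R1:  [  0   1  -2  -1 ]
R3 <- R3 - (-3)*R1:  [ 0  0  2  2 ]
Row echelon form:
[ -4  -5  -3  |   4 ]
[  0   1  -2  |  -1 ]
[  0   0   2  |   2 ]
Back-substitution:
x_3 = (2) / 2 = 1
x_2 = (-1 - (-2)*(1)) / 1 = 1
x_1 = (4 - (-5)*(1) - (-3)*(1)) / -4 = -3

(-3, 1, 1)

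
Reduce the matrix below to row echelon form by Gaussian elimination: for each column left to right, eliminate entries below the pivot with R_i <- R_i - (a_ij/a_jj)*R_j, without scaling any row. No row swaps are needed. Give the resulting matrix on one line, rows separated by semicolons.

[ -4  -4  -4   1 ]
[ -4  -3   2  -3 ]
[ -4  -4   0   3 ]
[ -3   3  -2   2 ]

REF = [-4 -4 -4 1; 0 1 6 -4; 0 0 4 2; 0 0 0 171/4]

Forward elimination:
R2 <- R2 - (1)*R1:  [  0   1   6  -4 ]
R3 <- R3 - (1)*R1:  [ 0  0  4  2 ]
R4 <- R4 - (3/4)*R1:  [   0    6    1  5/4 ]
R4 <- R4 - (6)*R2:  [     0      0    -35  101/4 ]
R4 <- R4 - (-35/4)*R3:  [     0      0      0  171/4 ]
Row echelon form:
[ -4  -4  -4      1 ]
[  0   1   6     -4 ]
[  0   0   4      2 ]
[  0   0   0  171/4 ]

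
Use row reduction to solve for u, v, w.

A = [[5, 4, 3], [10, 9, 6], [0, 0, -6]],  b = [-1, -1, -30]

Forward elimination on [A|b]:
R2 <- R2 - (2)*R1:  [ 0  1  0  1 ]
Row echelon form:
[ 5  4   3  |   -1 ]
[ 0  1   0  |    1 ]
[ 0  0  -6  |  -30 ]
Back-substitution:
w = (-30) / -6 = 5
v = (1) / 1 = 1
u = (-1 - (4)*(1) - (3)*(5)) / 5 = -4

(-4, 1, 5)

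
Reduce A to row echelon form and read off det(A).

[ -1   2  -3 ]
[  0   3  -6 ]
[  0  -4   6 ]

Forward elimination:
R3 <- R3 - (-4/3)*R2:  [  0   0  -2 ]
Upper-triangular form:
[ -1  2  -3 ]
[  0  3  -6 ]
[  0  0  -2 ]
det(A) = (-1)^0 * (-1) * (3) * (-2) = 6  (0 row swaps -> sign +1)

det(A) = 6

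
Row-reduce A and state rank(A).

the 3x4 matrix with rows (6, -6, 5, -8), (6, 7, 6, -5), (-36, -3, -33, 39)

Row reduction:
R2 <- R2 - (1)*R1:  [  0  13   1   3 ]
R3 <- R3 - (-6)*R1:  [   0  -39   -3   -9 ]
R3 <- R3 - (-3)*R2:  [ 0  0  0  0 ]
Row echelon form:
[ 6  -6  5  -8 ]
[ 0  13  1   3 ]
[ 0   0  0   0 ]
Nonzero rows / pivot columns: 2

rank(A) = 2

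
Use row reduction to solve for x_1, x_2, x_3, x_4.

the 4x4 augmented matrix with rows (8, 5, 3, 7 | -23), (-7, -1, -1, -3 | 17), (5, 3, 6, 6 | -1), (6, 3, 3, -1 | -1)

(-2, -1, 4, -2)

Forward elimination on [A|b]:
R2 <- R2 - (-7/8)*R1:  [     0   27/8   13/8   25/8  -25/8 ]
R3 <- R3 - (5/8)*R1:  [     0   -1/8   33/8   13/8  107/8 ]
R4 <- R4 - (3/4)*R1:  [     0   -3/4    3/4  -25/4   65/4 ]
R3 <- R3 - (-1/27)*R2:  [      0       0  113/27   47/27  358/27 ]
R4 <- R4 - (-2/9)*R2:  [     0      0   10/9  -50/9  140/9 ]
R4 <- R4 - (30/113)*R3:  [        0         0         0  -680/113  1360/113 ]
Row echelon form:
[ 8     5       3         7  |       -23 ]
[ 0  27/8    13/8      25/8  |     -25/8 ]
[ 0     0  113/27     47/27  |    358/27 ]
[ 0     0       0  -680/113  |  1360/113 ]
Back-substitution:
x_4 = (1360/113) / (-680/113) = -2
x_3 = (358/27 - (47/27)*(-2)) / (113/27) = 4
x_2 = (-25/8 - (13/8)*(4) - (25/8)*(-2)) / (27/8) = -1
x_1 = (-23 - (5)*(-1) - (3)*(4) - (7)*(-2)) / 8 = -2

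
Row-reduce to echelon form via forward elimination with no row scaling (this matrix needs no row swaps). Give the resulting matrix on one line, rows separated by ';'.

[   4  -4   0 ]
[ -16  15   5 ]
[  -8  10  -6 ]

Forward elimination:
R2 <- R2 - (-4)*R1:  [  0  -1   5 ]
R3 <- R3 - (-2)*R1:  [  0   2  -6 ]
R3 <- R3 - (-2)*R2:  [ 0  0  4 ]
Row echelon form:
[ 4  -4  0 ]
[ 0  -1  5 ]
[ 0   0  4 ]

REF = [4 -4 0; 0 -1 5; 0 0 4]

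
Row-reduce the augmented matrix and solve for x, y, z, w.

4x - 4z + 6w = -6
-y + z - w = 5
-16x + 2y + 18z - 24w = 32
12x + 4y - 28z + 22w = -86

(4, 0, 4, -1)

Forward elimination on [A|b]:
R3 <- R3 - (-4)*R1:  [ 0  2  2  0  8 ]
R4 <- R4 - (3)*R1:  [   0    4  -16    4  -68 ]
R3 <- R3 - (-2)*R2:  [  0   0   4  -2  18 ]
R4 <- R4 - (-4)*R2:  [   0    0  -12    0  -48 ]
R4 <- R4 - (-3)*R3:  [  0   0   0  -6   6 ]
Row echelon form:
[ 4   0  -4   6  |  -6 ]
[ 0  -1   1  -1  |   5 ]
[ 0   0   4  -2  |  18 ]
[ 0   0   0  -6  |   6 ]
Back-substitution:
w = (6) / -6 = -1
z = (18 - (-2)*(-1)) / 4 = 4
y = (5 - (1)*(4) - (-1)*(-1)) / -1 = 0
x = (-6 - (-4)*(4) - (6)*(-1)) / 4 = 4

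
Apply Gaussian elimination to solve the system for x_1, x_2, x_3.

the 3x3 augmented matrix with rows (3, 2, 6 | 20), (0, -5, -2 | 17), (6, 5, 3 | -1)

(2, -5, 4)

Forward elimination on [A|b]:
R3 <- R3 - (2)*R1:  [   0    1   -9  -41 ]
R3 <- R3 - (-1/5)*R2:  [      0       0   -47/5  -188/5 ]
Row echelon form:
[ 3   2      6  |      20 ]
[ 0  -5     -2  |      17 ]
[ 0   0  -47/5  |  -188/5 ]
Back-substitution:
x_3 = (-188/5) / (-47/5) = 4
x_2 = (17 - (-2)*(4)) / -5 = -5
x_1 = (20 - (2)*(-5) - (6)*(4)) / 3 = 2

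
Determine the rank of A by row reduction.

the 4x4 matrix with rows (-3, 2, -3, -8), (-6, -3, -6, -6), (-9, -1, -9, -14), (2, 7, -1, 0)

rank(A) = 3

Row reduction:
R2 <- R2 - (2)*R1:  [  0  -7   0  10 ]
R3 <- R3 - (3)*R1:  [  0  -7   0  10 ]
R4 <- R4 - (-2/3)*R1:  [     0   25/3     -3  -16/3 ]
R3 <- R3 - (1)*R2:  [ 0  0  0  0 ]
R4 <- R4 - (-25/21)*R2:  [    0     0    -3  46/7 ]
R3 <-> R4   (pivot in column 3 was zero)
[ -3   2  -3    -8 ]
[  0  -7   0    10 ]
[  0   0  -3  46/7 ]
[  0   0   0     0 ]
Row echelon form:
[ -3   2  -3    -8 ]
[  0  -7   0    10 ]
[  0   0  -3  46/7 ]
[  0   0   0     0 ]
Nonzero rows / pivot columns: 3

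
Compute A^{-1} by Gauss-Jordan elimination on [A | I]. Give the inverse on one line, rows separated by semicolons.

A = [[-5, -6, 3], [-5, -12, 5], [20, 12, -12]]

inverse = [-7/10 3/10 -1/20; -1/3 0 -1/12; -3/2 1/2 -1/4]

Gauss-Jordan on [A | I]:
R1 <- (1/-5)*R1:  [    1   6/5  -3/5  |  -1/5     0     0 ]
R2 <- R2 - (-5)*R1:  [  0  -6   2  |  -1   1   0 ]
R3 <- R3 - (20)*R1:  [   0  -12    0  |    4    0    1 ]
R2 <- (1/-6)*R2:  [    0     1  -1/3  |   1/6  -1/6     0 ]
R1 <- R1 - (6/5)*R2:  [    1     0  -1/5  |  -2/5   1/5     0 ]
R3 <- R3 - (-12)*R2:  [  0   0  -4  |   6  -2   1 ]
R3 <- (1/-4)*R3:  [    0     0     1  |  -3/2   1/2  -1/4 ]
R1 <- R1 - (-1/5)*R3:  [     1      0      0  |  -7/10   3/10  -1/20 ]
R2 <- R2 - (-1/3)*R3:  [     0      1      0  |   -1/3      0  -1/12 ]
Right block of [I | A^{-1}] is the inverse:
[ -7/10  3/10  -1/20 ]
[  -1/3     0  -1/12 ]
[  -3/2   1/2   -1/4 ]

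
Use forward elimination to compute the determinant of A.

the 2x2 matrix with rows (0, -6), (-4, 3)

Forward elimination:
R1 <-> R2   (pivot in column 1 was zero)
[ -4   3 ]
[  0  -6 ]
Upper-triangular form:
[ -4   3 ]
[  0  -6 ]
det(A) = (-1)^1 * (-4) * (-6) = -24  (1 row swap -> sign -1)

det(A) = -24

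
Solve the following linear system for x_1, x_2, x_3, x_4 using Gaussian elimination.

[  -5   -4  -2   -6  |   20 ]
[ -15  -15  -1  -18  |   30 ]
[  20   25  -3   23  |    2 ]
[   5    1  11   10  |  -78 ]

Forward elimination on [A|b]:
R2 <- R2 - (3)*R1:  [   0   -3    5    0  -30 ]
R3 <- R3 - (-4)*R1:  [   0    9  -11   -1   82 ]
R4 <- R4 - (-1)*R1:  [   0   -3    9    4  -58 ]
R3 <- R3 - (-3)*R2:  [  0   0   4  -1  -8 ]
R4 <- R4 - (1)*R2:  [   0    0    4    4  -28 ]
R4 <- R4 - (1)*R3:  [   0    0    0    5  -20 ]
Row echelon form:
[ -5  -4  -2  -6  |   20 ]
[  0  -3   5   0  |  -30 ]
[  0   0   4  -1  |   -8 ]
[  0   0   0   5  |  -20 ]
Back-substitution:
x_4 = (-20) / 5 = -4
x_3 = (-8 - (-1)*(-4)) / 4 = -3
x_2 = (-30 - (5)*(-3)) / -3 = 5
x_1 = (20 - (-4)*(5) - (-2)*(-3) - (-6)*(-4)) / -5 = -2

(-2, 5, -3, -4)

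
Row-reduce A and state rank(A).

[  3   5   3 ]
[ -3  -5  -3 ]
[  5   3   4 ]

rank(A) = 2

Row reduction:
R2 <- R2 - (-1)*R1:  [ 0  0  0 ]
R3 <- R3 - (5/3)*R1:  [     0  -16/3     -1 ]
R2 <-> R3   (pivot in column 2 was zero)
[ 3      5   3 ]
[ 0  -16/3  -1 ]
[ 0      0   0 ]
Row echelon form:
[ 3      5   3 ]
[ 0  -16/3  -1 ]
[ 0      0   0 ]
Nonzero rows / pivot columns: 2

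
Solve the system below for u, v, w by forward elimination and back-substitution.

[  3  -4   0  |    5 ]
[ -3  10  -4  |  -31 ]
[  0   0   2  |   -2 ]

(-5, -5, -1)

Forward elimination on [A|b]:
R2 <- R2 - (-1)*R1:  [   0    6   -4  -26 ]
Row echelon form:
[ 3  -4   0  |    5 ]
[ 0   6  -4  |  -26 ]
[ 0   0   2  |   -2 ]
Back-substitution:
w = (-2) / 2 = -1
v = (-26 - (-4)*(-1)) / 6 = -5
u = (5 - (-4)*(-5)) / 3 = -5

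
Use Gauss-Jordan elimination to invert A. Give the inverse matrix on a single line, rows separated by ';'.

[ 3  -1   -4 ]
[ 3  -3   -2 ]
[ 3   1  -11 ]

inverse = [7/6 -1/2 -1/3; 9/10 -7/10 -1/5; 2/5 -1/5 -1/5]

Gauss-Jordan on [A | I]:
R1 <- (1/3)*R1:  [    1  -1/3  -4/3  |   1/3     0     0 ]
R2 <- R2 - (3)*R1:  [  0  -2   2  |  -1   1   0 ]
R3 <- R3 - (3)*R1:  [  0   2  -7  |  -1   0   1 ]
R2 <- (1/-2)*R2:  [    0     1    -1  |   1/2  -1/2     0 ]
R1 <- R1 - (-1/3)*R2:  [    1     0  -5/3  |   1/2  -1/6     0 ]
R3 <- R3 - (2)*R2:  [  0   0  -5  |  -2   1   1 ]
R3 <- (1/-5)*R3:  [    0     0     1  |   2/5  -1/5  -1/5 ]
R1 <- R1 - (-5/3)*R3:  [    1     0     0  |   7/6  -1/2  -1/3 ]
R2 <- R2 - (-1)*R3:  [     0      1      0  |   9/10  -7/10   -1/5 ]
Right block of [I | A^{-1}] is the inverse:
[  7/6   -1/2  -1/3 ]
[ 9/10  -7/10  -1/5 ]
[  2/5   -1/5  -1/5 ]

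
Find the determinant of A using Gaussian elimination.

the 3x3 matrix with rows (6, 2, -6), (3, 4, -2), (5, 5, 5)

det(A) = 160

Forward elimination:
R2 <- R2 - (1/2)*R1:  [ 0  3  1 ]
R3 <- R3 - (5/6)*R1:  [    0  10/3    10 ]
R3 <- R3 - (10/9)*R2:  [    0     0  80/9 ]
Upper-triangular form:
[ 6  2    -6 ]
[ 0  3     1 ]
[ 0  0  80/9 ]
det(A) = (-1)^0 * (6) * (3) * (80/9) = 160  (0 row swaps -> sign +1)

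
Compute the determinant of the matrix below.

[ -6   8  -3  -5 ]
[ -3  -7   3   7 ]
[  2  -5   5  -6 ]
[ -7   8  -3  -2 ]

det(A) = 510

Forward elimination:
R2 <- R2 - (1/2)*R1:  [    0   -11   9/2  19/2 ]
R3 <- R3 - (-1/3)*R1:  [     0   -7/3      4  -23/3 ]
R4 <- R4 - (7/6)*R1:  [    0  -4/3   1/2  23/6 ]
R3 <- R3 - (7/33)*R2:  [       0        0    67/22  -213/22 ]
R4 <- R4 - (4/33)*R2:  [     0      0  -1/22  59/22 ]
R4 <- R4 - (-1/67)*R3:  [      0       0       0  170/67 ]
Upper-triangular form:
[ -6    8     -3       -5 ]
[  0  -11    9/2     19/2 ]
[  0    0  67/22  -213/22 ]
[  0    0      0   170/67 ]
det(A) = (-1)^0 * (-6) * (-11) * (67/22) * (170/67) = 510  (0 row swaps -> sign +1)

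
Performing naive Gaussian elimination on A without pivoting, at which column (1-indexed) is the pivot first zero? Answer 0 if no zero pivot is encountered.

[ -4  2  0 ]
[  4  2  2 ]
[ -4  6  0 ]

first zero-pivot column = 0

Naive forward elimination:
R2 <- R2 - (-1)*R1:  [ 0  4  2 ]
R3 <- R3 - (1)*R1:  [ 0  4  0 ]
R3 <- R3 - (1)*R2:  [  0   0  -2 ]
All pivots nonzero; naive elimination completes without hitting a zero pivot.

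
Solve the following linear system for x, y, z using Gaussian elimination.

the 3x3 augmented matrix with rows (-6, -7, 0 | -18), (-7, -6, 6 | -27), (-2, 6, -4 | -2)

(3, 0, -1)

Forward elimination on [A|b]:
R2 <- R2 - (7/6)*R1:  [    0  13/6     6    -6 ]
R3 <- R3 - (1/3)*R1:  [    0  25/3    -4     4 ]
R3 <- R3 - (50/13)*R2:  [       0        0  -352/13   352/13 ]
Row echelon form:
[ -6    -7        0  |     -18 ]
[  0  13/6        6  |      -6 ]
[  0     0  -352/13  |  352/13 ]
Back-substitution:
z = (352/13) / (-352/13) = -1
y = (-6 - (6)*(-1)) / (13/6) = 0
x = (-18 - (-7)*(0)) / -6 = 3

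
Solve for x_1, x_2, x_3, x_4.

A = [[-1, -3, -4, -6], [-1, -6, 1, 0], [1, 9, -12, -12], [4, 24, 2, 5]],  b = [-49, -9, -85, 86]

(-4, 3, 5, 4)

Forward elimination on [A|b]:
R2 <- R2 - (1)*R1:  [  0  -3   5   6  40 ]
R3 <- R3 - (-1)*R1:  [    0     6   -16   -18  -134 ]
R4 <- R4 - (-4)*R1:  [    0    12   -14   -19  -110 ]
R3 <- R3 - (-2)*R2:  [   0    0   -6   -6  -54 ]
R4 <- R4 - (-4)*R2:  [  0   0   6   5  50 ]
R4 <- R4 - (-1)*R3:  [  0   0   0  -1  -4 ]
Row echelon form:
[ -1  -3  -4  -6  |  -49 ]
[  0  -3   5   6  |   40 ]
[  0   0  -6  -6  |  -54 ]
[  0   0   0  -1  |   -4 ]
Back-substitution:
x_4 = (-4) / -1 = 4
x_3 = (-54 - (-6)*(4)) / -6 = 5
x_2 = (40 - (5)*(5) - (6)*(4)) / -3 = 3
x_1 = (-49 - (-3)*(3) - (-4)*(5) - (-6)*(4)) / -1 = -4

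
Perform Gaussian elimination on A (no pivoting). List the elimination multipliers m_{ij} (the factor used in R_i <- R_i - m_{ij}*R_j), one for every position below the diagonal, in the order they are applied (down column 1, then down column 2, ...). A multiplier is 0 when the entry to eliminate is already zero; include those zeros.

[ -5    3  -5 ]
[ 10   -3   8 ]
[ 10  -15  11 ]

Forward elimination:
R2 <- R2 - (-2)*R1:  [  0   3  -2 ]
R3 <- R3 - (-2)*R1:  [  0  -9   1 ]
R3 <- R3 - (-3)*R2:  [  0   0  -5 ]
Multipliers (in order of application): m_{21} = -2, m_{31} = -2, m_{32} = -3

multipliers: -2, -2, -3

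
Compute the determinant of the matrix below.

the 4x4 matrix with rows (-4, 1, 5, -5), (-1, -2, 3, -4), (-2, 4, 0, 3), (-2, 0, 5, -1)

Forward elimination:
R2 <- R2 - (1/4)*R1:  [     0   -9/4    7/4  -11/4 ]
R3 <- R3 - (1/2)*R1:  [    0   7/2  -5/2  11/2 ]
R4 <- R4 - (1/2)*R1:  [    0  -1/2   5/2   3/2 ]
R3 <- R3 - (-14/9)*R2:  [    0     0   2/9  11/9 ]
R4 <- R4 - (2/9)*R2:  [    0     0  19/9  19/9 ]
R4 <- R4 - (19/2)*R3:  [     0      0      0  -19/2 ]
Upper-triangular form:
[ -4     1    5     -5 ]
[  0  -9/4  7/4  -11/4 ]
[  0     0  2/9   11/9 ]
[  0     0    0  -19/2 ]
det(A) = (-1)^0 * (-4) * (-9/4) * (2/9) * (-19/2) = -19  (0 row swaps -> sign +1)

det(A) = -19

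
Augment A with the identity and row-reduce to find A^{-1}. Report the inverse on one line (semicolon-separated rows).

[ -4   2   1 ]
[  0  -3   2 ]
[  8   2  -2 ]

Gauss-Jordan on [A | I]:
R1 <- (1/-4)*R1:  [    1  -1/2  -1/4  |  -1/4     0     0 ]
R3 <- R3 - (8)*R1:  [ 0  6  0  |  2  0  1 ]
R2 <- (1/-3)*R2:  [    0     1  -2/3  |     0  -1/3     0 ]
R1 <- R1 - (-1/2)*R2:  [     1      0  -7/12  |   -1/4   -1/6      0 ]
R3 <- R3 - (6)*R2:  [ 0  0  4  |  2  2  1 ]
R3 <- (1/4)*R3:  [   0    0    1  |  1/2  1/2  1/4 ]
R1 <- R1 - (-7/12)*R3:  [    1     0     0  |  1/24   1/8  7/48 ]
R2 <- R2 - (-2/3)*R3:  [   0    1    0  |  1/3    0  1/6 ]
Right block of [I | A^{-1}] is the inverse:
[ 1/24  1/8  7/48 ]
[  1/3    0   1/6 ]
[  1/2  1/2   1/4 ]

inverse = [1/24 1/8 7/48; 1/3 0 1/6; 1/2 1/2 1/4]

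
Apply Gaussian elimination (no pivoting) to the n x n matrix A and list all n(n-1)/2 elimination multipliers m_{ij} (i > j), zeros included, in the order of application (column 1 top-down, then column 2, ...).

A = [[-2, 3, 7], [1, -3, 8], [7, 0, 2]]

multipliers: -1/2, -7/2, -7

Forward elimination:
R2 <- R2 - (-1/2)*R1:  [    0  -3/2  23/2 ]
R3 <- R3 - (-7/2)*R1:  [    0  21/2  53/2 ]
R3 <- R3 - (-7)*R2:  [   0    0  107 ]
Multipliers (in order of application): m_{21} = -1/2, m_{31} = -7/2, m_{32} = -7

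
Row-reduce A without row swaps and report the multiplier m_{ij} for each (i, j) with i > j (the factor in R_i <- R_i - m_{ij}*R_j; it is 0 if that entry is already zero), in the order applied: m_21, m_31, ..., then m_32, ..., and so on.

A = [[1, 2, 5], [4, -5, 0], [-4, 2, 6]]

Forward elimination:
R2 <- R2 - (4)*R1:  [   0  -13  -20 ]
R3 <- R3 - (-4)*R1:  [  0  10  26 ]
R3 <- R3 - (-10/13)*R2:  [      0       0  138/13 ]
Multipliers (in order of application): m_{21} = 4, m_{31} = -4, m_{32} = -10/13

multipliers: 4, -4, -10/13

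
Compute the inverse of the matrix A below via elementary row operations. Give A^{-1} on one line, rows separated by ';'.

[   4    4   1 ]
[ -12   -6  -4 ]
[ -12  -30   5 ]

Gauss-Jordan on [A | I]:
R1 <- (1/4)*R1:  [   1    1  1/4  |  1/4    0    0 ]
R2 <- R2 - (-12)*R1:  [  0   6  -1  |   3   1   0 ]
R3 <- R3 - (-12)*R1:  [   0  -18    8  |    3    0    1 ]
R2 <- (1/6)*R2:  [    0     1  -1/6  |   1/2   1/6     0 ]
R1 <- R1 - (1)*R2:  [    1     0  5/12  |  -1/4  -1/6     0 ]
R3 <- R3 - (-18)*R2:  [  0   0   5  |  12   3   1 ]
R3 <- (1/5)*R3:  [    0     0     1  |  12/5   3/5   1/5 ]
R1 <- R1 - (5/12)*R3:  [     1      0      0  |   -5/4  -5/12  -1/12 ]
R2 <- R2 - (-1/6)*R3:  [    0     1     0  |  9/10  4/15  1/30 ]
Right block of [I | A^{-1}] is the inverse:
[ -5/4  -5/12  -1/12 ]
[ 9/10   4/15   1/30 ]
[ 12/5    3/5    1/5 ]

inverse = [-5/4 -5/12 -1/12; 9/10 4/15 1/30; 12/5 3/5 1/5]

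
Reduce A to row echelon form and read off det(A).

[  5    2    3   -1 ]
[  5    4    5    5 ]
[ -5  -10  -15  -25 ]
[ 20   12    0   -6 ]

Forward elimination:
R2 <- R2 - (1)*R1:  [ 0  2  2  6 ]
R3 <- R3 - (-1)*R1:  [   0   -8  -12  -26 ]
R4 <- R4 - (4)*R1:  [   0    4  -12   -2 ]
R3 <- R3 - (-4)*R2:  [  0   0  -4  -2 ]
R4 <- R4 - (2)*R2:  [   0    0  -16  -14 ]
R4 <- R4 - (4)*R3:  [  0   0   0  -6 ]
Upper-triangular form:
[ 5  2   3  -1 ]
[ 0  2   2   6 ]
[ 0  0  -4  -2 ]
[ 0  0   0  -6 ]
det(A) = (-1)^0 * (5) * (2) * (-4) * (-6) = 240  (0 row swaps -> sign +1)

det(A) = 240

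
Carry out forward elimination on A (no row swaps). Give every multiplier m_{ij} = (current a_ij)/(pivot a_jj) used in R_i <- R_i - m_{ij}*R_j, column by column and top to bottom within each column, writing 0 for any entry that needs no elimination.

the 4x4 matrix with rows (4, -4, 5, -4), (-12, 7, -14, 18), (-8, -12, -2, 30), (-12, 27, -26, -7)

multipliers: -3, -2, -3, 4, -3, -2

Forward elimination:
R2 <- R2 - (-3)*R1:  [  0  -5   1   6 ]
R3 <- R3 - (-2)*R1:  [   0  -20    8   22 ]
R4 <- R4 - (-3)*R1:  [   0   15  -11  -19 ]
R3 <- R3 - (4)*R2:  [  0   0   4  -2 ]
R4 <- R4 - (-3)*R2:  [  0   0  -8  -1 ]
R4 <- R4 - (-2)*R3:  [  0   0   0  -5 ]
Multipliers (in order of application): m_{21} = -3, m_{31} = -2, m_{41} = -3, m_{32} = 4, m_{42} = -3, m_{43} = -2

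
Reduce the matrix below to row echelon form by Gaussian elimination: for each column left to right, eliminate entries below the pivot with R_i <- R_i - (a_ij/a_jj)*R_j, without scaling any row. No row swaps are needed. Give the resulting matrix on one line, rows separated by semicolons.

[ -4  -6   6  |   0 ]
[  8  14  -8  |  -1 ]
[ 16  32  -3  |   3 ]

Forward elimination:
R2 <- R2 - (-2)*R1:  [  0   2   4  -1 ]
R3 <- R3 - (-4)*R1:  [  0   8  21   3 ]
R3 <- R3 - (4)*R2:  [ 0  0  5  7 ]
Row echelon form:
[ -4  -6  6  |   0 ]
[  0   2  4  |  -1 ]
[  0   0  5  |   7 ]

REF = [-4 -6 6 0; 0 2 4 -1; 0 0 5 7]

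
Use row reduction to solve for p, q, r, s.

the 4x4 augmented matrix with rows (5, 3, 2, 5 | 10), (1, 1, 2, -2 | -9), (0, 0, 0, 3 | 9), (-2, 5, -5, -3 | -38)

Forward elimination on [A|b]:
R2 <- R2 - (1/5)*R1:  [   0  2/5  8/5   -3  -11 ]
R4 <- R4 - (-2/5)*R1:  [     0   31/5  -21/5     -1    -34 ]
R4 <- R4 - (31/2)*R2:  [     0      0    -29   91/2  273/2 ]
R3 <-> R4   (pivot in column 3 was zero)
[ 5    3    2     5     10 ]
[ 0  2/5  8/5    -3    -11 ]
[ 0    0  -29  91/2  273/2 ]
[ 0    0    0     3      9 ]
Row echelon form:
[ 5    3    2     5  |     10 ]
[ 0  2/5  8/5    -3  |    -11 ]
[ 0    0  -29  91/2  |  273/2 ]
[ 0    0    0     3  |      9 ]
Back-substitution:
s = (9) / 3 = 3
r = (273/2 - (91/2)*(3)) / -29 = 0
q = (-11 - (8/5)*(0) - (-3)*(3)) / (2/5) = -5
p = (10 - (3)*(-5) - (2)*(0) - (5)*(3)) / 5 = 2

(2, -5, 0, 3)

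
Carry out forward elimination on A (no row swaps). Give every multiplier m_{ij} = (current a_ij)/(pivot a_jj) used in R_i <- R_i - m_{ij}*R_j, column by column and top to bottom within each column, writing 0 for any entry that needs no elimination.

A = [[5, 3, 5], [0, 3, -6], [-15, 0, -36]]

Forward elimination:
R2: entry in column 1 is already 0 -> m_{21} = 0 (no row operation needed)
R3 <- R3 - (-3)*R1:  [   0    9  -21 ]
R3 <- R3 - (3)*R2:  [  0   0  -3 ]
Multipliers (in order of application): m_{21} = 0, m_{31} = -3, m_{32} = 3

multipliers: 0, -3, 3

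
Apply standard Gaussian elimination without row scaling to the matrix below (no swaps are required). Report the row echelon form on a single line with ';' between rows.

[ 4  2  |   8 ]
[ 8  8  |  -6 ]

REF = [4 2 8; 0 4 -22]

Forward elimination:
R2 <- R2 - (2)*R1:  [   0    4  -22 ]
Row echelon form:
[ 4  2  |    8 ]
[ 0  4  |  -22 ]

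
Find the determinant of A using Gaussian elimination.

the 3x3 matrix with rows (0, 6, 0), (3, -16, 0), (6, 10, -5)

det(A) = 90

Forward elimination:
R1 <-> R2   (pivot in column 1 was zero)
[ 3  -16   0 ]
[ 0    6   0 ]
[ 6   10  -5 ]
R3 <- R3 - (2)*R1:  [  0  42  -5 ]
R3 <- R3 - (7)*R2:  [  0   0  -5 ]
Upper-triangular form:
[ 3  -16   0 ]
[ 0    6   0 ]
[ 0    0  -5 ]
det(A) = (-1)^1 * (3) * (6) * (-5) = 90  (1 row swap -> sign -1)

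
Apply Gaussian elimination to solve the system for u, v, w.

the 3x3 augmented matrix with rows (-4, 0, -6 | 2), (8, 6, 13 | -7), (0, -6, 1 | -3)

(4, 0, -3)

Forward elimination on [A|b]:
R2 <- R2 - (-2)*R1:  [  0   6   1  -3 ]
R3 <- R3 - (-1)*R2:  [  0   0   2  -6 ]
Row echelon form:
[ -4  0  -6  |   2 ]
[  0  6   1  |  -3 ]
[  0  0   2  |  -6 ]
Back-substitution:
w = (-6) / 2 = -3
v = (-3 - (1)*(-3)) / 6 = 0
u = (2 - (-6)*(-3)) / -4 = 4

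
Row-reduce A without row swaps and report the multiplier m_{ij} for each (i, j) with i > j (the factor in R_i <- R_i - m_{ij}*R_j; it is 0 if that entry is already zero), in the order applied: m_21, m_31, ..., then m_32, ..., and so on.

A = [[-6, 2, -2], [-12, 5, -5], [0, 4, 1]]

Forward elimination:
R2 <- R2 - (2)*R1:  [  0   1  -1 ]
R3: entry in column 1 is already 0 -> m_{31} = 0 (no row operation needed)
R3 <- R3 - (4)*R2:  [ 0  0  5 ]
Multipliers (in order of application): m_{21} = 2, m_{31} = 0, m_{32} = 4

multipliers: 2, 0, 4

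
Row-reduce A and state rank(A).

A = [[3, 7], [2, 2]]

rank(A) = 2

Row reduction:
R2 <- R2 - (2/3)*R1:  [    0  -8/3 ]
Row echelon form:
[ 3     7 ]
[ 0  -8/3 ]
Nonzero rows / pivot columns: 2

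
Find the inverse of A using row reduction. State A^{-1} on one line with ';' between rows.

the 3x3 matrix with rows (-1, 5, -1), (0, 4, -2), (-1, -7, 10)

inverse = [-13/10 43/20 3/10; -1/10 11/20 1/10; -1/5 3/5 1/5]

Gauss-Jordan on [A | I]:
R1 <- (1/-1)*R1:  [  1  -5   1  |  -1   0   0 ]
R3 <- R3 - (-1)*R1:  [   0  -12   11  |   -1    0    1 ]
R2 <- (1/4)*R2:  [    0     1  -1/2  |     0   1/4     0 ]
R1 <- R1 - (-5)*R2:  [    1     0  -3/2  |    -1   5/4     0 ]
R3 <- R3 - (-12)*R2:  [  0   0   5  |  -1   3   1 ]
R3 <- (1/5)*R3:  [    0     0     1  |  -1/5   3/5   1/5 ]
R1 <- R1 - (-3/2)*R3:  [      1       0       0  |  -13/10   43/20    3/10 ]
R2 <- R2 - (-1/2)*R3:  [     0      1      0  |  -1/10  11/20   1/10 ]
Right block of [I | A^{-1}] is the inverse:
[ -13/10  43/20  3/10 ]
[  -1/10  11/20  1/10 ]
[   -1/5    3/5   1/5 ]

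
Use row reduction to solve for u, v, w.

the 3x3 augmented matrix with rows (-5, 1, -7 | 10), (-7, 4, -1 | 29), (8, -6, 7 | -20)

Forward elimination on [A|b]:
R2 <- R2 - (7/5)*R1:  [    0  13/5  44/5    15 ]
R3 <- R3 - (-8/5)*R1:  [     0  -22/5  -21/5     -4 ]
R3 <- R3 - (-22/13)*R2:  [      0       0  139/13  278/13 ]
Row echelon form:
[ -5     1      -7  |      10 ]
[  0  13/5    44/5  |      15 ]
[  0     0  139/13  |  278/13 ]
Back-substitution:
w = (278/13) / (139/13) = 2
v = (15 - (44/5)*(2)) / (13/5) = -1
u = (10 - (1)*(-1) - (-7)*(2)) / -5 = -5

(-5, -1, 2)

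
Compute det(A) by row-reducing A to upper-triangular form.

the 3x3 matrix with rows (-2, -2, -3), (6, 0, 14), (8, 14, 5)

Forward elimination:
R2 <- R2 - (-3)*R1:  [  0  -6   5 ]
R3 <- R3 - (-4)*R1:  [  0   6  -7 ]
R3 <- R3 - (-1)*R2:  [  0   0  -2 ]
Upper-triangular form:
[ -2  -2  -3 ]
[  0  -6   5 ]
[  0   0  -2 ]
det(A) = (-1)^0 * (-2) * (-6) * (-2) = -24  (0 row swaps -> sign +1)

det(A) = -24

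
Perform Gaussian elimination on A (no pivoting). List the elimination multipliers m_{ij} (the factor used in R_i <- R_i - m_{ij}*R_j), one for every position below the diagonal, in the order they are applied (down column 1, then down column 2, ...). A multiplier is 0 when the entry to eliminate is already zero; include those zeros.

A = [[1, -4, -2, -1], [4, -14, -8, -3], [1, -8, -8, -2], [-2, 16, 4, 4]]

Forward elimination:
R2 <- R2 - (4)*R1:  [ 0  2  0  1 ]
R3 <- R3 - (1)*R1:  [  0  -4  -6  -1 ]
R4 <- R4 - (-2)*R1:  [ 0  8  0  2 ]
R3 <- R3 - (-2)*R2:  [  0   0  -6   1 ]
R4 <- R4 - (4)*R2:  [  0   0   0  -2 ]
R4: entry in column 3 is already 0 -> m_{43} = 0 (no row operation needed)
Multipliers (in order of application): m_{21} = 4, m_{31} = 1, m_{41} = -2, m_{32} = -2, m_{42} = 4, m_{43} = 0

multipliers: 4, 1, -2, -2, 4, 0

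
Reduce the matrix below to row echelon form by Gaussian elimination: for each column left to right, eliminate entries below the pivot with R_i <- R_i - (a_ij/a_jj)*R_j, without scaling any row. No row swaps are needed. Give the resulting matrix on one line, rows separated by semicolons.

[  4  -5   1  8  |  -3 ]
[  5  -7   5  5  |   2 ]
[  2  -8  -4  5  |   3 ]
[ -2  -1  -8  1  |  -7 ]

REF = [4 -5 1 8 -3; 0 -3/4 15/4 -5 23/4; 0 0 -32 113/3 -113/3; 0 0 0 -35/32 -189/32]

Forward elimination:
R2 <- R2 - (5/4)*R1:  [    0  -3/4  15/4    -5  23/4 ]
R3 <- R3 - (1/2)*R1:  [     0  -11/2   -9/2      1    9/2 ]
R4 <- R4 - (-1/2)*R1:  [     0   -7/2  -15/2      5  -17/2 ]
R3 <- R3 - (22/3)*R2:  [      0       0     -32   113/3  -113/3 ]
R4 <- R4 - (14/3)*R2:  [      0       0     -25    85/3  -106/3 ]
R4 <- R4 - (25/32)*R3:  [       0        0        0   -35/32  -189/32 ]
Row echelon form:
[ 4    -5     1       8  |       -3 ]
[ 0  -3/4  15/4      -5  |     23/4 ]
[ 0     0   -32   113/3  |   -113/3 ]
[ 0     0     0  -35/32  |  -189/32 ]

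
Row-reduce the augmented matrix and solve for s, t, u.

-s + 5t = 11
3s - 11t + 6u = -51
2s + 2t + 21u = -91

Forward elimination on [A|b]:
R2 <- R2 - (-3)*R1:  [   0    4    6  -18 ]
R3 <- R3 - (-2)*R1:  [   0   12   21  -69 ]
R3 <- R3 - (3)*R2:  [   0    0    3  -15 ]
Row echelon form:
[ -1  5  0  |   11 ]
[  0  4  6  |  -18 ]
[  0  0  3  |  -15 ]
Back-substitution:
u = (-15) / 3 = -5
t = (-18 - (6)*(-5)) / 4 = 3
s = (11 - (5)*(3)) / -1 = 4

(4, 3, -5)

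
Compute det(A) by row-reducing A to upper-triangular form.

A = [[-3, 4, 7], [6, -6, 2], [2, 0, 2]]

Forward elimination:
R2 <- R2 - (-2)*R1:  [  0   2  16 ]
R3 <- R3 - (-2/3)*R1:  [    0   8/3  20/3 ]
R3 <- R3 - (4/3)*R2:  [     0      0  -44/3 ]
Upper-triangular form:
[ -3  4      7 ]
[  0  2     16 ]
[  0  0  -44/3 ]
det(A) = (-1)^0 * (-3) * (2) * (-44/3) = 88  (0 row swaps -> sign +1)

det(A) = 88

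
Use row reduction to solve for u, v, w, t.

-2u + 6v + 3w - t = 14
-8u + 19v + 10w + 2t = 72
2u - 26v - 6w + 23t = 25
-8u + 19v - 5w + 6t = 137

(-2, 4, -3, 5)

Forward elimination on [A|b]:
R2 <- R2 - (4)*R1:  [  0  -5  -2   6  16 ]
R3 <- R3 - (-1)*R1:  [   0  -20   -3   22   39 ]
R4 <- R4 - (4)*R1:  [   0   -5  -17   10   81 ]
R3 <- R3 - (4)*R2:  [   0    0    5   -2  -25 ]
R4 <- R4 - (1)*R2:  [   0    0  -15    4   65 ]
R4 <- R4 - (-3)*R3:  [   0    0    0   -2  -10 ]
Row echelon form:
[ -2   6   3  -1  |   14 ]
[  0  -5  -2   6  |   16 ]
[  0   0   5  -2  |  -25 ]
[  0   0   0  -2  |  -10 ]
Back-substitution:
t = (-10) / -2 = 5
w = (-25 - (-2)*(5)) / 5 = -3
v = (16 - (-2)*(-3) - (6)*(5)) / -5 = 4
u = (14 - (6)*(4) - (3)*(-3) - (-1)*(5)) / -2 = -2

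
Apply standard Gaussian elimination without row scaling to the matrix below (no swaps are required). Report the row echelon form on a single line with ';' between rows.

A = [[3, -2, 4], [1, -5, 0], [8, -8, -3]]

REF = [3 -2 4; 0 -13/3 -4/3; 0 0 -167/13]

Forward elimination:
R2 <- R2 - (1/3)*R1:  [     0  -13/3   -4/3 ]
R3 <- R3 - (8/3)*R1:  [     0   -8/3  -41/3 ]
R3 <- R3 - (8/13)*R2:  [       0        0  -167/13 ]
Row echelon form:
[ 3     -2        4 ]
[ 0  -13/3     -4/3 ]
[ 0      0  -167/13 ]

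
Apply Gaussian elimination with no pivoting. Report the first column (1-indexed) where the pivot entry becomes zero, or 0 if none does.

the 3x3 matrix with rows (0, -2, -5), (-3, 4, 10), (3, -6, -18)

Naive forward elimination:
Pivot entry (1,1) is zero but row 2 has -3 in column 1 -> naive elimination stops; a row interchange (e.g. R1 <-> R2) would be required here.

first zero-pivot column = 1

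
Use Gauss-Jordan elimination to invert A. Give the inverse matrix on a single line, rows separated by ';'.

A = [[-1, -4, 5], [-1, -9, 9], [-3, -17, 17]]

Gauss-Jordan on [A | I]:
R1 <- (1/-1)*R1:  [  1   4  -5  |  -1   0   0 ]
R2 <- R2 - (-1)*R1:  [  0  -5   4  |  -1   1   0 ]
R3 <- R3 - (-3)*R1:  [  0  -5   2  |  -3   0   1 ]
R2 <- (1/-5)*R2:  [    0     1  -4/5  |   1/5  -1/5     0 ]
R1 <- R1 - (4)*R2:  [    1     0  -9/5  |  -9/5   4/5     0 ]
R3 <- R3 - (-5)*R2:  [  0   0  -2  |  -2  -1   1 ]
R3 <- (1/-2)*R3:  [    0     0     1  |     1   1/2  -1/2 ]
R1 <- R1 - (-9/5)*R3:  [     1      0      0  |      0  17/10  -9/10 ]
R2 <- R2 - (-4/5)*R3:  [    0     1     0  |     1   1/5  -2/5 ]
Right block of [I | A^{-1}] is the inverse:
[ 0  17/10  -9/10 ]
[ 1    1/5   -2/5 ]
[ 1    1/2   -1/2 ]

inverse = [0 17/10 -9/10; 1 1/5 -2/5; 1 1/2 -1/2]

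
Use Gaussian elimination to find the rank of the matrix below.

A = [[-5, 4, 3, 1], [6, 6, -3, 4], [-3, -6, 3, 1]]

rank(A) = 3

Row reduction:
R2 <- R2 - (-6/5)*R1:  [    0  54/5   3/5  26/5 ]
R3 <- R3 - (3/5)*R1:  [     0  -42/5    6/5    2/5 ]
R3 <- R3 - (-7/9)*R2:  [    0     0   5/3  40/9 ]
Row echelon form:
[ -5     4    3     1 ]
[  0  54/5  3/5  26/5 ]
[  0     0  5/3  40/9 ]
Nonzero rows / pivot columns: 3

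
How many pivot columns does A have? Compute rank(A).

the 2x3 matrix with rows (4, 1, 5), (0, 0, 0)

Row reduction:
Row echelon form:
[ 4  1  5 ]
[ 0  0  0 ]
Nonzero rows / pivot columns: 1

rank(A) = 1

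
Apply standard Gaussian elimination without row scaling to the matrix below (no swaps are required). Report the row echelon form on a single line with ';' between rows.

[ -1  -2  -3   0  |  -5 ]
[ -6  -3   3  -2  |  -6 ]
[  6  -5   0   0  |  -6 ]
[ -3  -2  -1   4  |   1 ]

Forward elimination:
R2 <- R2 - (6)*R1:  [  0   9  21  -2  24 ]
R3 <- R3 - (-6)*R1:  [   0  -17  -18    0  -36 ]
R4 <- R4 - (3)*R1:  [  0   4   8   4  16 ]
R3 <- R3 - (-17/9)*R2:  [     0      0   65/3  -34/9   28/3 ]
R4 <- R4 - (4/9)*R2:  [    0     0  -4/3  44/9  16/3 ]
R4 <- R4 - (-4/65)*R3:  [       0        0        0  908/195   384/65 ]
Row echelon form:
[ -1  -2    -3        0  |      -5 ]
[  0   9    21       -2  |      24 ]
[  0   0  65/3    -34/9  |    28/3 ]
[  0   0     0  908/195  |  384/65 ]

REF = [-1 -2 -3 0 -5; 0 9 21 -2 24; 0 0 65/3 -34/9 28/3; 0 0 0 908/195 384/65]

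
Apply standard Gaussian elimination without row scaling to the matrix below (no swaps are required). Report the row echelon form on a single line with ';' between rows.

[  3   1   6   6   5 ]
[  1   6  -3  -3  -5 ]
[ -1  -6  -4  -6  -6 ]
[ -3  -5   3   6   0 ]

REF = [3 1 6 6 5; 0 17/3 -5 -5 -20/3; 0 0 -7 -9 -11; 0 0 0 171/119 -988/119]

Forward elimination:
R2 <- R2 - (1/3)*R1:  [     0   17/3     -5     -5  -20/3 ]
R3 <- R3 - (-1/3)*R1:  [     0  -17/3     -2     -4  -13/3 ]
R4 <- R4 - (-1)*R1:  [  0  -4   9  12   5 ]
R3 <- R3 - (-1)*R2:  [   0    0   -7   -9  -11 ]
R4 <- R4 - (-12/17)*R2:  [      0       0   93/17  144/17    5/17 ]
R4 <- R4 - (-93/119)*R3:  [        0         0         0   171/119  -988/119 ]
Row echelon form:
[ 3     1   6        6         5 ]
[ 0  17/3  -5       -5     -20/3 ]
[ 0     0  -7       -9       -11 ]
[ 0     0   0  171/119  -988/119 ]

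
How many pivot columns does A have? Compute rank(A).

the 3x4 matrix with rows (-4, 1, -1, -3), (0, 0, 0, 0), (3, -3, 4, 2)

Row reduction:
R3 <- R3 - (-3/4)*R1:  [    0  -9/4  13/4  -1/4 ]
R2 <-> R3   (pivot in column 2 was zero)
[ -4     1    -1    -3 ]
[  0  -9/4  13/4  -1/4 ]
[  0     0     0     0 ]
Row echelon form:
[ -4     1    -1    -3 ]
[  0  -9/4  13/4  -1/4 ]
[  0     0     0     0 ]
Nonzero rows / pivot columns: 2

rank(A) = 2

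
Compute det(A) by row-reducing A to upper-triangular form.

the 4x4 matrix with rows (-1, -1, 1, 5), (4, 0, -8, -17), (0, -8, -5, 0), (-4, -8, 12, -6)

Forward elimination:
R2 <- R2 - (-4)*R1:  [  0  -4  -4   3 ]
R4 <- R4 - (4)*R1:  [   0   -4    8  -26 ]
R3 <- R3 - (2)*R2:  [  0   0   3  -6 ]
R4 <- R4 - (1)*R2:  [   0    0   12  -29 ]
R4 <- R4 - (4)*R3:  [  0   0   0  -5 ]
Upper-triangular form:
[ -1  -1   1   5 ]
[  0  -4  -4   3 ]
[  0   0   3  -6 ]
[  0   0   0  -5 ]
det(A) = (-1)^0 * (-1) * (-4) * (3) * (-5) = -60  (0 row swaps -> sign +1)

det(A) = -60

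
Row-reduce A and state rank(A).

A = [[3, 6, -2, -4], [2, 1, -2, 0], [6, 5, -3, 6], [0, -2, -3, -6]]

Row reduction:
R2 <- R2 - (2/3)*R1:  [    0    -3  -2/3   8/3 ]
R3 <- R3 - (2)*R1:  [  0  -7   1  14 ]
R3 <- R3 - (7/3)*R2:  [    0     0  23/9  70/9 ]
R4 <- R4 - (2/3)*R2:  [     0      0  -23/9  -70/9 ]
R4 <- R4 - (-1)*R3:  [ 0  0  0  0 ]
Row echelon form:
[ 3   6    -2    -4 ]
[ 0  -3  -2/3   8/3 ]
[ 0   0  23/9  70/9 ]
[ 0   0     0     0 ]
Nonzero rows / pivot columns: 3

rank(A) = 3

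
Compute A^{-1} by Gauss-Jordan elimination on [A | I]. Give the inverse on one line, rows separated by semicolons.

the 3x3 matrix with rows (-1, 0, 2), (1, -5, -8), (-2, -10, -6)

inverse = [-5 -2 1; 11/5 1 -3/5; -2 -1 1/2]

Gauss-Jordan on [A | I]:
R1 <- (1/-1)*R1:  [  1   0  -2  |  -1   0   0 ]
R2 <- R2 - (1)*R1:  [  0  -5  -6  |   1   1   0 ]
R3 <- R3 - (-2)*R1:  [   0  -10  -10  |   -2    0    1 ]
R2 <- (1/-5)*R2:  [    0     1   6/5  |  -1/5  -1/5     0 ]
R3 <- R3 - (-10)*R2:  [  0   0   2  |  -4  -2   1 ]
R3 <- (1/2)*R3:  [   0    0    1  |   -2   -1  1/2 ]
R1 <- R1 - (-2)*R3:  [  1   0   0  |  -5  -2   1 ]
R2 <- R2 - (6/5)*R3:  [    0     1     0  |  11/5     1  -3/5 ]
Right block of [I | A^{-1}] is the inverse:
[   -5  -2     1 ]
[ 11/5   1  -3/5 ]
[   -2  -1   1/2 ]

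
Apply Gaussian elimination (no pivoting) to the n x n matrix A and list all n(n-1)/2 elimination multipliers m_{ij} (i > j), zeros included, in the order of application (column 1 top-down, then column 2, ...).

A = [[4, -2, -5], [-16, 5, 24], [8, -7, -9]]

multipliers: -4, 2, 1

Forward elimination:
R2 <- R2 - (-4)*R1:  [  0  -3   4 ]
R3 <- R3 - (2)*R1:  [  0  -3   1 ]
R3 <- R3 - (1)*R2:  [  0   0  -3 ]
Multipliers (in order of application): m_{21} = -4, m_{31} = 2, m_{32} = 1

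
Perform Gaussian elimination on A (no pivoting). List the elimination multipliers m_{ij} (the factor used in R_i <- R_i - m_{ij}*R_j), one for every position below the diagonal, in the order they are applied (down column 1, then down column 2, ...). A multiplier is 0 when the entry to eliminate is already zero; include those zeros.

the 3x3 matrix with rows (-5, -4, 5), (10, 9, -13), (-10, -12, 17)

multipliers: -2, 2, -4

Forward elimination:
R2 <- R2 - (-2)*R1:  [  0   1  -3 ]
R3 <- R3 - (2)*R1:  [  0  -4   7 ]
R3 <- R3 - (-4)*R2:  [  0   0  -5 ]
Multipliers (in order of application): m_{21} = -2, m_{31} = 2, m_{32} = -4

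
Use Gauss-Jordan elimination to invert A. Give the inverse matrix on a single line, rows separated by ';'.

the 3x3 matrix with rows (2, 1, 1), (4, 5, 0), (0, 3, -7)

inverse = [7/6 -1/3 1/6; -14/15 7/15 -2/15; -2/5 1/5 -1/5]

Gauss-Jordan on [A | I]:
R1 <- (1/2)*R1:  [   1  1/2  1/2  |  1/2    0    0 ]
R2 <- R2 - (4)*R1:  [  0   3  -2  |  -2   1   0 ]
R2 <- (1/3)*R2:  [    0     1  -2/3  |  -2/3   1/3     0 ]
R1 <- R1 - (1/2)*R2:  [    1     0   5/6  |   5/6  -1/6     0 ]
R3 <- R3 - (3)*R2:  [  0   0  -5  |   2  -1   1 ]
R3 <- (1/-5)*R3:  [    0     0     1  |  -2/5   1/5  -1/5 ]
R1 <- R1 - (5/6)*R3:  [    1     0     0  |   7/6  -1/3   1/6 ]
R2 <- R2 - (-2/3)*R3:  [      0       1       0  |  -14/15    7/15   -2/15 ]
Right block of [I | A^{-1}] is the inverse:
[    7/6  -1/3    1/6 ]
[ -14/15  7/15  -2/15 ]
[   -2/5   1/5   -1/5 ]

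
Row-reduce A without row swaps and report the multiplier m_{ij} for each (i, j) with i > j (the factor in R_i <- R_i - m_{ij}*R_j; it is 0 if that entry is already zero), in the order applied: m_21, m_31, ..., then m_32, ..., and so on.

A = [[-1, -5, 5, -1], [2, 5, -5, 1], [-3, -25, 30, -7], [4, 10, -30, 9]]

multipliers: -2, 3, -4, 2, 2, -4

Forward elimination:
R2 <- R2 - (-2)*R1:  [  0  -5   5  -1 ]
R3 <- R3 - (3)*R1:  [   0  -10   15   -4 ]
R4 <- R4 - (-4)*R1:  [   0  -10  -10    5 ]
R3 <- R3 - (2)*R2:  [  0   0   5  -2 ]
R4 <- R4 - (2)*R2:  [   0    0  -20    7 ]
R4 <- R4 - (-4)*R3:  [  0   0   0  -1 ]
Multipliers (in order of application): m_{21} = -2, m_{31} = 3, m_{41} = -4, m_{32} = 2, m_{42} = 2, m_{43} = -4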